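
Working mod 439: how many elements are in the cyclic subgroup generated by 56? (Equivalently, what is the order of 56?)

The order of 56 must divide p − 1 = 438 = 2 · 3 · 73.
Divisors: 1, 2, 3, 6, 73, 146, 219, 438.
Check each in increasing order: 56^1 ≡ 56;  56^2 ≡ 63;  56^3 ≡ 16;  56^6 ≡ 256;  56^73 ≡ 1.
Smallest exponent giving 1 is 73.

73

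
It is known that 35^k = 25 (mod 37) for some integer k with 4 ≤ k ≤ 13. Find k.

10

Compute 35^4 mod 37 = 16, then multiply by 35 repeatedly:
  35^4=16  35^5=5  35^6=27  35^7=20  35^8=34
  35^9=6  35^10=25
Found 25 at exponent 10.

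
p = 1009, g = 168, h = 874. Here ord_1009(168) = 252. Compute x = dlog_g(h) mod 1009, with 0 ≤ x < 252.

Baby-step giant-step with m = ceil(sqrt(252)) = 16.
Baby table (168^j mod 1009 for j=0..15):
  0:1  1:168  2:981  3:341  4:784  5:542  6:246  7:968
  8:175  9:139  10:145  11:144  12:985  13:4  14:672  15:897
Giant step factor: 168^(-16) ≡ 955 (mod 1009).
Scan 874·955^i mod 1009 for i = 0, 1, …:
  i=0: 874   i=1: 227   i=2: 859   i=3: 28
  i=4: 506   i=5: 928   i=6: 338   i=7: 919
  i=8: 824   i=9: 909   i=10: 355   i=11: 1
Match at i=11, j=0: x = 11·16 + 0 = 176.

176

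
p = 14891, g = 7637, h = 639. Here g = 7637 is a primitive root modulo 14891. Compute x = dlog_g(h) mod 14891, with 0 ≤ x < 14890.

1890

Baby-step giant-step with m = ceil(sqrt(14890)) = 123.
Baby table (7637^j mod 14891 for j=0..122):
  0:1  1:7637  2:10613  3:14659  4:245  5:9690  6:9151  7:2724
  8:461  9:6381  10:8345  11:12176  12:8708  13:14681  14:4458  15:4920
  16:4047  17:8114  18:5167  19:14120  20:8709  21:7427  22:180  23:4688
  24:4292  25:2913  26:14318  27:1953  28:9170  29:13808  30:8525  31:1973
  32:13000  33:2703  34:3885  35:6873  36:13217  37:7031  38:13692  39:1202
  40:6818  41:10130  42:4065  43:11561  44:2618  45:9944  46:13119  47:3155
  48:1097  49:9047  50:12590  51:13534  52:727  53:12647  54:2113  55:10028
  56:14314  57:1187  58:11391  59:14736  60:7545  61:7886  62:6178  63:6698
  64:2041  65:11131  66:9619  67:3000  68:8642  69:2042  70:3877  71:5341
  72:2768  73:8887  74:11732  75:13028  76:8065  77:3229  78:377  79:5186
  80:10313  81:1882  82:3019  83:4835  84:10106  85:14360  86:9996  87:8186
  88:4064  89:3924  90:6896  91:10176  92:12874  93:8356  94:6837  95:6323
  96:12129  97:7153  98:7273  99:471  100:8296  101:10238  102:9856  103:11158
  104:7344  105:6622  106:2378  107:8657  108:12360  109:14162  110:1861  111:6443
  112:5327  113:87  114:9215  115:89  116:9598  117:6424  118:9134  119:6914
  120:13623  121:10325  122:4180
Giant step factor: 7637^(-123) ≡ 12811 (mod 14891).
Scan 639·12811^i mod 14891 for i = 0, 1, …:
  i=0: 639   i=1: 11070   i=2: 10777   i=3: 9686
  i=4: 643   i=5: 2750   i=6: 13035   i=7: 3711
  i=8: 9549   i=9: 2674     …   i=14: 8758
  i=15: 9944
Match at i=15, j=45: x = 15·123 + 45 = 1890.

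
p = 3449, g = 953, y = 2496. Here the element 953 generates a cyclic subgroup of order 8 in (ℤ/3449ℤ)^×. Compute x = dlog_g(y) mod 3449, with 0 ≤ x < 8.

5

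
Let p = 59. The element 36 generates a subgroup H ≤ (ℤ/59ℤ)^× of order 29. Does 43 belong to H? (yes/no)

43 ∈ ⟨36⟩ iff 43^29 ≡ 1 (mod 59), since |⟨36⟩| = 29.
43^29 mod 59 = 58.
Since 58 ≠ 1, 43 does not lie in the subgroup.

no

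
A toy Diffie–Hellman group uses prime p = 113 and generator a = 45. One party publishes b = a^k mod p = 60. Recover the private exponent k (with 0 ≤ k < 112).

108

Baby-step giant-step with m = ceil(sqrt(112)) = 11.
Baby table (45^j mod 113 for j=0..10):
  0:1  1:45  2:104  3:47  4:81  5:29  6:62  7:78
  8:7  9:89  10:50
Giant step factor: 45^(-11) ≡ 79 (mod 113).
Scan 60·79^i mod 113 for i = 0, 1, …:
  i=0: 60   i=1: 107   i=2: 91   i=3: 70
  i=4: 106   i=5: 12   i=6: 44   i=7: 86
  i=8: 14   i=9: 89
Match at i=9, j=9: k = 9·11 + 9 = 108.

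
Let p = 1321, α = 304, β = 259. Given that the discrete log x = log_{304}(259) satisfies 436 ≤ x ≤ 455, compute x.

Compute 304^436 mod 1321 = 893, then multiply by 304 repeatedly:
  304^436=893  304^437=667  304^438=655  304^439=970  304^440=297
  304^441=460  304^442=1135  304^443=259
Found 259 at exponent 443.

443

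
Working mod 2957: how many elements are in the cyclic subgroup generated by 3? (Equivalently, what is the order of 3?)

2956

The order of 3 must divide p − 1 = 2956 = 2^2 · 739.
Divisors: 1, 2, 4, 739, 1478, 2956.
Check each in increasing order: 3^1 ≡ 3;  3^2 ≡ 9;  3^4 ≡ 81;  3^739 ≡ 1222;  3^1478 ≡ 2956;  3^2956 ≡ 1.
Smallest exponent giving 1 is 2956.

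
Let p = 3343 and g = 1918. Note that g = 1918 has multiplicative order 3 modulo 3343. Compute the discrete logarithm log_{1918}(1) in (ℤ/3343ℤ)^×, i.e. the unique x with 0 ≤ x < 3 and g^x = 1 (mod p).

Successive powers of 1918 modulo 3343:
  1918^0=1
So 1918^0 ≡ 1 (mod 3343), giving x = 0.

0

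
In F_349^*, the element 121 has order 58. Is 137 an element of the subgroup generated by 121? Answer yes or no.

no

137 ∈ ⟨121⟩ iff 137^58 ≡ 1 (mod 349), since |⟨121⟩| = 58.
137^58 mod 349 = 123.
Since 123 ≠ 1, 137 does not lie in the subgroup.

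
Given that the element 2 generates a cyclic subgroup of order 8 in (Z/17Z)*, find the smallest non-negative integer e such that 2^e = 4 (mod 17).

2

Successive powers of 2 modulo 17:
  2^0=1  2^1=2  2^2=4
So 2^2 ≡ 4 (mod 17), giving e = 2.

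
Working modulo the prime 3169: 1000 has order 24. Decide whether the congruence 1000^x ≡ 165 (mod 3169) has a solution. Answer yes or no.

⟨1000⟩ has order 24; its elements mod 3169 are {1, 79, 97, 98, 133, 225, 239, 358, 1000, 1239, 1325, 1404, 1765, 1844, 1930, 2169, 2811, 2930, 2944, 3036, 3071, 3072, 3090, 3168}.
165 is not in this set.

no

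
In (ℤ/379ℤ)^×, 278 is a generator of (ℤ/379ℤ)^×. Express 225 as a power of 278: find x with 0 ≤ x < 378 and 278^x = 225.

Baby-step giant-step with m = ceil(sqrt(378)) = 20.
Baby table (278^j mod 379 for j=0..19):
  0:1  1:278  2:347  3:200  4:266  5:43  6:205  7:140
  8:262  9:68  10:333  11:98  12:335  13:275  14:271  15:296
  16:45  17:3  18:76  19:283
Giant step factor: 278^(-20) ≡ 367 (mod 379).
Scan 225·367^i mod 379 for i = 0, 1, …:
  i=0: 225   i=1: 332   i=2: 185   i=3: 54
  i=4: 110   i=5: 196   i=6: 301   i=7: 178
  i=8: 138   i=9: 239     …   i=17: 91
  i=18: 45
Match at i=18, j=16: x = 18·20 + 16 = 376.

376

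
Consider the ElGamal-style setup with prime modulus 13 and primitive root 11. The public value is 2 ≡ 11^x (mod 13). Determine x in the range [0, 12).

Successive powers of 11 modulo 13:
  11^0=1  11^1=11  11^2=4  11^3=5  11^4=3  11^5=7
  11^6=12  11^7=2
So 11^7 ≡ 2 (mod 13), giving x = 7.

7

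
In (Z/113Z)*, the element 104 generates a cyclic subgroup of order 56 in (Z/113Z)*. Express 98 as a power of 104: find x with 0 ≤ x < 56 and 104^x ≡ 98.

Successive powers of 104 modulo 113:
  104^0=1  104^1=104  104^2=81  104^3=62  104^4=7  104^5=50
  104^6=2  104^7=95  104^8=49  104^9=11  104^10=14  104^11=100
  104^12=4  104^13=77  104^14=98
So 104^14 ≡ 98 (mod 113), giving x = 14.

14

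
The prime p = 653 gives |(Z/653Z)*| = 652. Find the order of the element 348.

163

The order of 348 must divide p − 1 = 652 = 2^2 · 163.
Divisors: 1, 2, 4, 163, 326, 652.
Check each in increasing order: 348^1 ≡ 348;  348^2 ≡ 299;  348^4 ≡ 593;  348^163 ≡ 1.
Smallest exponent giving 1 is 163.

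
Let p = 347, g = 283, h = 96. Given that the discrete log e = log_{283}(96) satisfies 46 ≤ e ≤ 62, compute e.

Compute 283^46 mod 347 = 176, then multiply by 283 repeatedly:
  283^46=176  283^47=187  283^48=177  283^49=123  283^50=109
  283^51=311  283^52=222  283^53=19  283^54=172  283^55=96
Found 96 at exponent 55.

55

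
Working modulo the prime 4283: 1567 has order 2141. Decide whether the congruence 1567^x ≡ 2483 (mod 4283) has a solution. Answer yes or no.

yes

2483 ∈ ⟨1567⟩ iff 2483^2141 ≡ 1 (mod 4283), since |⟨1567⟩| = 2141.
2483^2141 mod 4283 = 1.
Since 1 = 1, 2483 lies in the subgroup.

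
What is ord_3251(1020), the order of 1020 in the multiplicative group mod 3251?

The order of 1020 must divide p − 1 = 3250 = 2 · 5^3 · 13.
Divisors: 1, 2, 5, 10, 13, 25, 26, 50, 65, 125, 130, 250, 325, 650, 1625, 3250.
Check each in increasing order: 1020^1 ≡ 1020;  1020^2 ≡ 80;  1020^5 ≡ 3243;  1020^10 ≡ 64;  1020^13 ≡ 1294;  1020^25 ≡ 2993;  1020^26 ≡ 171;  1020^50 ≡ 1544;  1020^65 ≡ 2716;  1020^125 ≡ 1202;  1020^130 ≡ 137;  1020^250 ≡ 1360;  1020^325 ≡ 924;  1020^650 ≡ 2014;  1020^1625 ≡ 1.
Smallest exponent giving 1 is 1625.

1625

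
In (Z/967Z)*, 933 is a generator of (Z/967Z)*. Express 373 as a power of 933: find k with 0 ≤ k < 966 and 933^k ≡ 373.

Baby-step giant-step with m = ceil(sqrt(966)) = 32.
Baby table (933^j mod 967 for j=0..31):
  0:1  1:933  2:189  3:343  4:909  5:38  6:642  7:413
  8:463  9:697  10:477  11:221  12:222  13:188  14:377  15:720
  16:662  17:700  18:375  19:788  20:284  21:14  22:491  23:712
  24:934  25:155  26:532  27:285  28:947  29:680  30:88  31:876
Giant step factor: 933^(-32) ≡ 481 (mod 967).
Scan 373·481^i mod 967 for i = 0, 1, …:
  i=0: 373   i=1: 518   i=2: 639   i=3: 820
  i=4: 851   i=5: 290   i=6: 242   i=7: 362
  i=8: 62   i=9: 812     …   i=23: 8
  i=24: 947
Match at i=24, j=28: k = 24·32 + 28 = 796.

796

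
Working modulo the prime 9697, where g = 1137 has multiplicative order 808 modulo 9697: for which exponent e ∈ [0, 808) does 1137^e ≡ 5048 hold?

Baby-step giant-step with m = ceil(sqrt(808)) = 29.
Baby table (1137^j mod 9697 for j=0..28):
  0:1  1:1137  2:3068  3:7093  4:6534  5:1256  6:2613  7:3699
  8:6962  9:3042  10:6622  11:4342  12:1081  13:7275  14:134  15:6903
  16:3838  17:156  18:2826  19:3455  20:1050  21:1119  22:1996  23:354
  24:4921  25:8  26:9096  27:5150  28:8259
Giant step factor: 1137^(-29) ≡ 169 (mod 9697).
Scan 5048·169^i mod 9697 for i = 0, 1, …:
  i=0: 5048   i=1: 9473   i=2: 932   i=3: 2356
  i=4: 587   i=5: 2233   i=6: 8891   i=7: 9241
  i=8: 512   i=9: 8952   i=10: 156
Match at i=10, j=17: e = 10·29 + 17 = 307.

307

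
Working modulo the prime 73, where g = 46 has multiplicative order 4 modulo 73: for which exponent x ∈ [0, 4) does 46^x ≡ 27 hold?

3

Successive powers of 46 modulo 73:
  46^0=1  46^1=46  46^2=72  46^3=27
So 46^3 ≡ 27 (mod 73), giving x = 3.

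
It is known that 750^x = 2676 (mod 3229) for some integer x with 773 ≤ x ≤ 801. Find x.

Compute 750^773 mod 3229 = 132, then multiply by 750 repeatedly:
  750^773=132  750^774=2130  750^775=2374  750^776=1321  750^777=2676
Found 2676 at exponent 777.

777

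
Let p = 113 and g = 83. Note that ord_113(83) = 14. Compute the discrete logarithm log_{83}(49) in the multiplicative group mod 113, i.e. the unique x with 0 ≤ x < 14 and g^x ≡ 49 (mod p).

Successive powers of 83 modulo 113:
  83^0=1  83^1=83  83^2=109  83^3=7  83^4=16  83^5=85
  83^6=49
So 83^6 ≡ 49 (mod 113), giving x = 6.

6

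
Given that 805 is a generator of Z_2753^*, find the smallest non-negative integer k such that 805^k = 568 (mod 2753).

Baby-step giant-step with m = ceil(sqrt(2752)) = 53.
Baby table (805^j mod 2753 for j=0..52):
  0:1  1:805  2:1070  3:2414  4:2405  5:666  6:2048  7:2346
  8:2725  9:2237  10:323  11:1233  12:1485  13:623  14:469  15:384
  16:784  17:683  18:1968  19:1265  20:2468  21:1827  22:633  23:260
  24:72  25:147  26:2709  27:369  28:2474  29:1151  30:1547  31:979
  32:737  33:1390  34:1232  35:680  36:2306  37:808  38:732  39:118
  40:1388  41:2375  42:1293  43:231  44:1504  45:2153  46:1528  47:2202
  48:2431  49:2325  50:2338  51:1791  52:1936
Giant step factor: 805^(-53) ≡ 1767 (mod 2753).
Scan 568·1767^i mod 2753 for i = 0, 1, …:
  i=0: 568   i=1: 1564   i=2: 2329   i=3: 2361
  i=4: 1092   i=5: 2464   i=6: 1395   i=7: 1030
  i=8: 277   i=9: 2178     …   i=42: 2314
  i=43: 633
Match at i=43, j=22: k = 43·53 + 22 = 2301.

2301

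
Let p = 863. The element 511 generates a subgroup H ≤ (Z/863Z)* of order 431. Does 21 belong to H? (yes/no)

21 ∈ ⟨511⟩ iff 21^431 ≡ 1 (mod 863), since |⟨511⟩| = 431.
21^431 mod 863 = 862.
Since 862 ≠ 1, 21 does not lie in the subgroup.

no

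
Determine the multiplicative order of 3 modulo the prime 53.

52

The order of 3 must divide p − 1 = 52 = 2^2 · 13.
Divisors: 1, 2, 4, 13, 26, 52.
Check each in increasing order: 3^1 ≡ 3;  3^2 ≡ 9;  3^4 ≡ 28;  3^13 ≡ 30;  3^26 ≡ 52;  3^52 ≡ 1.
Smallest exponent giving 1 is 52.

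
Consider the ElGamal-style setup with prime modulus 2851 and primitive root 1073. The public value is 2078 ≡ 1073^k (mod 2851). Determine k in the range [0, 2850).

1205

Baby-step giant-step with m = ceil(sqrt(2850)) = 54.
Baby table (1073^j mod 2851 for j=0..53):
  0:1  1:1073  2:2376  3:654  4:396  5:109  6:66  7:2394
  8:11  9:399  10:477  11:1492  12:1505  13:1199  14:726  15:675
  16:121  17:1538  18:2396  19:2157  20:2300  21:1785  22:2284  23:1723
  24:1331  25:2663  26:697  27:919  28:2492  29:2529  30:2316  31:1847
  32:386  33:783  34:1965  35:1556  36:1753  37:2160  38:2668  39:360
  40:1395  41:60  42:1658  43:10  44:2177  45:952  46:838  47:1109
  48:1090  49:660  50:1132  51:110  52:1139  53:1919
Giant step factor: 1073^(-54) ≡ 403 (mod 2851).
Scan 2078·403^i mod 2851 for i = 0, 1, …:
  i=0: 2078   i=1: 2091   i=2: 1628   i=3: 354
  i=4: 112   i=5: 2371   i=6: 428   i=7: 1424
  i=8: 821   i=9: 147     …   i=21: 2112
  i=22: 1538
Match at i=22, j=17: k = 22·54 + 17 = 1205.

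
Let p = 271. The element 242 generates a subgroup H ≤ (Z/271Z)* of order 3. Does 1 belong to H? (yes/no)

1 ∈ ⟨242⟩ iff 1^3 ≡ 1 (mod 271), since |⟨242⟩| = 3.
1^3 mod 271 = 1.
Since 1 = 1, 1 lies in the subgroup.

yes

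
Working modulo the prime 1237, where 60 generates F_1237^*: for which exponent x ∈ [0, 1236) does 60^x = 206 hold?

Baby-step giant-step with m = ceil(sqrt(1236)) = 36.
Baby table (60^j mod 1237 for j=0..35):
  0:1  1:60  2:1126  3:762  4:1188  5:771  6:491  7:1009
  8:1164  9:568  10:681  11:39  12:1103  13:619  14:30  15:563
  16:381  17:594  18:1004  19:864  20:1123  21:582  22:284  23:959
  24:638  25:1170  26:928  27:15  28:900  29:809  30:297  31:502
  32:432  33:1180  34:291  35:142
Giant step factor: 60^(-36) ≡ 1148 (mod 1237).
Scan 206·1148^i mod 1237 for i = 0, 1, …:
  i=0: 206   i=1: 221   i=2: 123   i=3: 186
  i=4: 764   i=5: 39
Match at i=5, j=11: x = 5·36 + 11 = 191.

191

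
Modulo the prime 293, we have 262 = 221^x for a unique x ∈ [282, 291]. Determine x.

288

Compute 221^282 mod 293 = 240, then multiply by 221 repeatedly:
  221^282=240  221^283=7  221^284=82  221^285=249  221^286=238
  221^287=151  221^288=262
Found 262 at exponent 288.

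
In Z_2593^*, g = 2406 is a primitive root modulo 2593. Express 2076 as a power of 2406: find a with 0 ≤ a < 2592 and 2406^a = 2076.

2343

Baby-step giant-step with m = ceil(sqrt(2592)) = 51.
Baby table (2406^j mod 2593 for j=0..50):
  0:1  1:2406  2:1260  3:343  4:684  5:1742  6:964  7:1242
  8:1116  9:1341  10:754  11:1617  12:1002  13:1915  14:2322  15:1410
  16:816  17:395  18:1332  19:2437  20:649  21:508  22:945  23:2202
  24:513  25:10  26:723  27:2228  28:837  29:1654  30:1862  31:1861
  32:2048  33:788  34:445  35:2354  36:612  37:2241  38:999  39:2476
  40:1135  41:381  42:1357  43:355  44:1033  45:1304  46:2487  47:1671
  48:1276  49:2537  50:100
Giant step factor: 2406^(-51) ≡ 1450 (mod 2593).
Scan 2076·1450^i mod 2593 for i = 0, 1, …:
  i=0: 2076   i=1: 2320   i=2: 879   i=3: 1387
  i=4: 1575   i=5: 1910   i=6: 176   i=7: 1086
  i=8: 749   i=9: 2176     …   i=44: 2179
  i=45: 1276
Match at i=45, j=48: a = 45·51 + 48 = 2343.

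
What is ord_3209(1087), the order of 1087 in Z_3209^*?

802

The order of 1087 must divide p − 1 = 3208 = 2^3 · 401.
Divisors: 1, 2, 4, 8, 401, 802, 1604, 3208.
Check each in increasing order: 1087^1 ≡ 1087;  1087^2 ≡ 657;  1087^4 ≡ 1643;  1087^8 ≡ 680;  1087^401 ≡ 3208;  1087^802 ≡ 1.
Smallest exponent giving 1 is 802.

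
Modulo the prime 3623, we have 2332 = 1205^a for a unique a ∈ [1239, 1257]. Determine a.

1244

Compute 1205^1239 mod 3623 = 1746, then multiply by 1205 repeatedly:
  1205^1239=1746  1205^1240=2590  1205^1241=1547  1205^1242=1913  1205^1243=937
  1205^1244=2332
Found 2332 at exponent 1244.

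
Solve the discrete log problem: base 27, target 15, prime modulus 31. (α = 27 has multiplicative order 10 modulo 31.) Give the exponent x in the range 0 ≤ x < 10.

Successive powers of 27 modulo 31:
  27^0=1  27^1=27  27^2=16  27^3=29  27^4=8  27^5=30
  27^6=4  27^7=15
So 27^7 ≡ 15 (mod 31), giving x = 7.

7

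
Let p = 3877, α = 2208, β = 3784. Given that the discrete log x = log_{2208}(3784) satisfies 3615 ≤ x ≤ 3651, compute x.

3642

Compute 2208^3615 mod 3877 = 2084, then multiply by 2208 repeatedly:
  2208^3615=2084  2208^3616=3350  2208^3617=3361  2208^3618=510  2208^3619=1750
  2208^3620=2508  2208^3621=1308  2208^3622=3576  2208^3623=2236  2208^3624=1667
  2208^3625=1463  2208^3626=763  2208^3627=2086  2208^3628=12  2208^3629=3234
  2208^3630=3115  2208^3631=122  2208^3632=1863  2208^3633=7  2208^3634=3825
  2208^3635=1494  2208^3636=3302  2208^3637=2056  2208^3638=3558  2208^3639=1262
  2208^3640=2810  2208^3641=1280  2208^3642=3784
Found 3784 at exponent 3642.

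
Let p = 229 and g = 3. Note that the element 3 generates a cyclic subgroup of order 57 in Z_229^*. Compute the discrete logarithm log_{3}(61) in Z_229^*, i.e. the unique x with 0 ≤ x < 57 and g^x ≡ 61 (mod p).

21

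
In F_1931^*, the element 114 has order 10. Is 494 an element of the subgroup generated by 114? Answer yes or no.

⟨114⟩ has order 10; its elements mod 1931 are {1, 114, 467, 521, 830, 1101, 1410, 1464, 1817, 1930}.
494 is not in this set.

no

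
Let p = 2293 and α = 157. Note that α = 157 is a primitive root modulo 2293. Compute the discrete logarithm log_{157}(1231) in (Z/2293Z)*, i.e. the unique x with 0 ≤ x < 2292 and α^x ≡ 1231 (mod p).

555

Baby-step giant-step with m = ceil(sqrt(2292)) = 48.
Baby table (157^j mod 2293 for j=0..47):
  0:1  1:157  2:1719  3:1602  4:1577  5:2238  6:537  7:1761
  8:1317  9:399  10:732  11:274  12:1744  13:941  14:985  15:1014
  16:981  17:386  18:984  19:857  20:1555  21:1077  22:1700  23:912
  24:1018  25:1609  26:383  27:513  28:286  29:1335  30:932  31:1865
  32:1594  33:321  34:2244  35:1479  36:610  37:1757  38:689  39:402
  40:1203  41:845  42:1964  43:1086  44:820  45:332  46:1678  47:2044
Giant step factor: 157^(-48) ≡ 1904 (mod 2293).
Scan 1231·1904^i mod 2293 for i = 0, 1, …:
  i=0: 1231   i=1: 378   i=2: 2003   i=3: 453
  i=4: 344   i=5: 1471   i=6: 1031   i=7: 216
  i=8: 817   i=9: 914   i=10: 2162   i=11: 513
Match at i=11, j=27: x = 11·48 + 27 = 555.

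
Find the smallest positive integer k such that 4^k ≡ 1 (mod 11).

The order of 4 must divide p − 1 = 10 = 2 · 5.
Divisors: 1, 2, 5, 10.
Check each in increasing order: 4^1 ≡ 4;  4^2 ≡ 5;  4^5 ≡ 1.
Smallest exponent giving 1 is 5.

5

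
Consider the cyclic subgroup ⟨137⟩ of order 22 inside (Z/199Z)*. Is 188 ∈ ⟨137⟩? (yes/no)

188 ∈ ⟨137⟩ iff 188^22 ≡ 1 (mod 199), since |⟨137⟩| = 22.
188^22 mod 199 = 1.
Since 1 = 1, 188 lies in the subgroup.

yes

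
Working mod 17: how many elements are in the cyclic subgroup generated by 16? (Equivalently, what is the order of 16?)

2

The order of 16 must divide p − 1 = 16 = 2^4.
Divisors: 1, 2, 4, 8, 16.
Check each in increasing order: 16^1 ≡ 16;  16^2 ≡ 1.
Smallest exponent giving 1 is 2.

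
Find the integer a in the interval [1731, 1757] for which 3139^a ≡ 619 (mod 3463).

1743

Compute 3139^1731 mod 3463 = 3462, then multiply by 3139 repeatedly:
  3139^1731=3462  3139^1732=324  3139^1733=2377  3139^1734=2101  3139^1735=1487
  3139^1736=3032  3139^1737=1124  3139^1738=2902  3139^1739=1688  3139^1740=242
  3139^1741=1241  3139^1742=3087  3139^1743=619
Found 619 at exponent 1743.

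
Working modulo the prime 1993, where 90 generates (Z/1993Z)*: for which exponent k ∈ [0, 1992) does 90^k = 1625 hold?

Baby-step giant-step with m = ceil(sqrt(1992)) = 45.
Baby table (90^j mod 1993 for j=0..44):
  0:1  1:90  2:128  3:1555  4:440  5:1733  6:516  7:601
  8:279  9:1194  10:1831  11:1364  12:1187  13:1201  14:468  15:267
  16:114  17:295  18:641  19:1886  20:335  21:255  22:1027  23:752
  24:1911  25:592  26:1462  27:42  28:1787  29:1390  30:1534  31:543
  32:1038  33:1742  34:1326  35:1753  36:323  37:1168  38:1484  39:29
  40:617  41:1719  42:1249  43:802  44:432
Giant step factor: 90^(-45) ≡ 604 (mod 1993).
Scan 1625·604^i mod 1993 for i = 0, 1, …:
  i=0: 1625   i=1: 944   i=2: 178   i=3: 1883
  i=4: 1322   i=5: 1288   i=6: 682   i=7: 1370
  i=8: 385   i=9: 1352     …   i=30: 640
  i=31: 1911
Match at i=31, j=24: k = 31·45 + 24 = 1419.

1419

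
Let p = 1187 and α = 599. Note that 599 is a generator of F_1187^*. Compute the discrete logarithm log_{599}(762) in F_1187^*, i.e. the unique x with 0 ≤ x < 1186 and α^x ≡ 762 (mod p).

Baby-step giant-step with m = ceil(sqrt(1186)) = 35.
Baby table (599^j mod 1187 for j=0..34):
  0:1  1:599  2:327  3:18  4:99  5:1138  6:324  7:595
  8:305  9:1084  10:27  11:742  12:520  13:486  14:299  15:1051
  16:439  17:634  18:1113  19:780  20:729  21:1042  22:983  23:65
  24:951  25:1076  26:1170  27:500  28:376  29:881  30:691  31:833
  32:427  33:568  34:750
Giant step factor: 599^(-35) ≡ 684 (mod 1187).
Scan 762·684^i mod 1187 for i = 0, 1, …:
  i=0: 762   i=1: 115   i=2: 318   i=3: 291
  i=4: 815   i=5: 757   i=6: 256   i=7: 615
  i=8: 462   i=9: 266     …   i=15: 700
  i=16: 439
Match at i=16, j=16: x = 16·35 + 16 = 576.

576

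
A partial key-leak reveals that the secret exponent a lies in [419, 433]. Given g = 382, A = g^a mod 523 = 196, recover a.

420

Compute 382^419 mod 523 = 236, then multiply by 382 repeatedly:
  382^419=236  382^420=196
Found 196 at exponent 420.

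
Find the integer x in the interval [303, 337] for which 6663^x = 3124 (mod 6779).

337

Compute 6663^303 mod 6779 = 263, then multiply by 6663 repeatedly:
  6663^303=263  6663^304=3387  6663^305=290  6663^306=255  6663^307=4315
  6663^308=1106  6663^309=505  6663^310=2431  6663^311=2722  6663^312=2861
  6663^313=295  6663^314=6454  6663^315=3805  6663^316=6034  6663^317=5072
  6663^318=1421  6663^319=4639  6663^320=4196  6663^321=1352  6663^322=5864
  6663^323=4455  6663^324=5203  6663^325=6562  6663^326=4835  6663^327=1797
  6663^328=1697  6663^329=6518  6663^330=3160  6663^331=6285  6663^332=3072
  6663^333=2935  6663^334=5269  6663^335=5685  6663^336=4882  6663^337=3124
Found 3124 at exponent 337.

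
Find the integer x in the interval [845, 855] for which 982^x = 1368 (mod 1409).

Compute 982^845 mod 1409 = 1081, then multiply by 982 repeatedly:
  982^845=1081  982^846=565  982^847=1093  982^848=1077  982^849=864
  982^850=230  982^851=420  982^852=1012  982^853=439  982^854=1353
  982^855=1368
Found 1368 at exponent 855.

855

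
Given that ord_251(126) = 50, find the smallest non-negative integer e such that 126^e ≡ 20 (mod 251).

Baby-step giant-step with m = ceil(sqrt(50)) = 8.
Baby table (126^j mod 251 for j=0..7):
  0:1  1:126  2:63  3:157  4:204  5:102  6:51  7:151
Giant step factor: 126^(-8) ≡ 5 (mod 251).
Scan 20·5^i mod 251 for i = 0, 1, …:
  i=0: 20   i=1: 100   i=2: 249   i=3: 241
  i=4: 201   i=5: 1
Match at i=5, j=0: e = 5·8 + 0 = 40.

40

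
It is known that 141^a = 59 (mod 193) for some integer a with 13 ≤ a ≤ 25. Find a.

20

Compute 141^13 mod 193 = 146, then multiply by 141 repeatedly:
  141^13=146  141^14=128  141^15=99  141^16=63  141^17=5
  141^18=126  141^19=10  141^20=59
Found 59 at exponent 20.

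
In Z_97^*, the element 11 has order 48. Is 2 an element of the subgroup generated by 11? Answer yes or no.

yes

2 ∈ ⟨11⟩ iff 2^48 ≡ 1 (mod 97), since |⟨11⟩| = 48.
2^48 mod 97 = 1.
Since 1 = 1, 2 lies in the subgroup.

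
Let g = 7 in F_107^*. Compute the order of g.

106

The order of 7 must divide p − 1 = 106 = 2 · 53.
Divisors: 1, 2, 53, 106.
Check each in increasing order: 7^1 ≡ 7;  7^2 ≡ 49;  7^53 ≡ 106;  7^106 ≡ 1.
Smallest exponent giving 1 is 106.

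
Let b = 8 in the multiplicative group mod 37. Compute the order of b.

12

The order of 8 must divide p − 1 = 36 = 2^2 · 3^2.
Divisors: 1, 2, 3, 4, 6, 9, 12, 18, 36.
Check each in increasing order: 8^1 ≡ 8;  8^2 ≡ 27;  8^3 ≡ 31;  8^4 ≡ 26;  8^6 ≡ 36;  8^9 ≡ 6;  8^12 ≡ 1.
Smallest exponent giving 1 is 12.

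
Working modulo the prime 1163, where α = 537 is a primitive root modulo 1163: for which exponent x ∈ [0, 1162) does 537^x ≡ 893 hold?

Baby-step giant-step with m = ceil(sqrt(1162)) = 35.
Baby table (537^j mod 1163 for j=0..34):
  0:1  1:537  2:1108  3:703  4:699  5:877  6:1097  7:611
  8:141  9:122  10:386  11:268  12:867  13:379  14:1161  15:89
  16:110  17:920  18:928  19:572  20:132  21:1104  22:881  23:919
  24:391  25:627  26:592  27:405  28:4  29:985  30:943  31:486
  32:470  33:19  34:899
Giant step factor: 537^(-35) ≡ 69 (mod 1163).
Scan 893·69^i mod 1163 for i = 0, 1, …:
  i=0: 893   i=1: 1141   i=2: 808   i=3: 1091
  i=4: 847   i=5: 293   i=6: 446   i=7: 536
  i=8: 931   i=9: 274     …   i=23: 223
  i=24: 268
Match at i=24, j=11: x = 24·35 + 11 = 851.

851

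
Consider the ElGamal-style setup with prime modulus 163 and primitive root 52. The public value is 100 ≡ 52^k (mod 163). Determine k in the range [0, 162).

22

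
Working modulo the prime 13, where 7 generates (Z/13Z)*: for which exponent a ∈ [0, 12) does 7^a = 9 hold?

4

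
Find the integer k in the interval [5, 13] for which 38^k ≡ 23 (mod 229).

5

Compute 38^5 mod 229 = 23, then multiply by 38 repeatedly:
  38^5=23
Found 23 at exponent 5.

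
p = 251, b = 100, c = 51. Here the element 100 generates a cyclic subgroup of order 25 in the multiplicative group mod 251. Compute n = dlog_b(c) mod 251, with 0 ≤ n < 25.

8

Successive powers of 100 modulo 251:
  100^0=1  100^1=100  100^2=211  100^3=16  100^4=94  100^5=113
  100^6=5  100^7=249  100^8=51
So 100^8 ≡ 51 (mod 251), giving n = 8.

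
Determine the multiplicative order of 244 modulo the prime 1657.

552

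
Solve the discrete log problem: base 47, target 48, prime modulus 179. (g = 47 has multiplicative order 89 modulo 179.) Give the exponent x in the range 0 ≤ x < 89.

Successive powers of 47 modulo 179:
  47^0=1  47^1=47  47^2=61  47^3=3  47^4=141  47^5=4
  47^6=9  47^7=65  47^8=12  47^9=27  47^10=16  47^11=36
  47^12=81  47^13=48
So 47^13 ≡ 48 (mod 179), giving x = 13.

13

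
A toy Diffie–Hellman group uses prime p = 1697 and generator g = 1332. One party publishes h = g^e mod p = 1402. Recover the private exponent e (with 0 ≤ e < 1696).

667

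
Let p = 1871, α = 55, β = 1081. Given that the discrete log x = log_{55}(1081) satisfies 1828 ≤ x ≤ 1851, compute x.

1849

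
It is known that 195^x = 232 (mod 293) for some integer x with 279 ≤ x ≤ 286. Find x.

280

Compute 195^279 mod 293 = 183, then multiply by 195 repeatedly:
  195^279=183  195^280=232
Found 232 at exponent 280.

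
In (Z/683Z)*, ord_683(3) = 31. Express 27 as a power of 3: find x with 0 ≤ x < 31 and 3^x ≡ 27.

Successive powers of 3 modulo 683:
  3^0=1  3^1=3  3^2=9  3^3=27
So 3^3 ≡ 27 (mod 683), giving x = 3.

3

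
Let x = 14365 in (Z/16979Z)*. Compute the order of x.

The order of 14365 must divide p − 1 = 16978 = 2 · 13 · 653.
Divisors: 1, 2, 13, 26, 653, 1306, 8489, 16978.
Check each in increasing order: 14365^1 ≡ 14365;  14365^2 ≡ 7438;  14365^13 ≡ 5911;  14365^26 ≡ 14118;  14365^653 ≡ 2650;  14365^1306 ≡ 10173;  14365^8489 ≡ 1.
Smallest exponent giving 1 is 8489.

8489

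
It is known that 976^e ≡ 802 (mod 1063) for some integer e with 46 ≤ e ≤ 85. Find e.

Compute 976^46 mod 1063 = 610, then multiply by 976 repeatedly:
  976^46=610  976^47=80  976^48=481  976^49=673  976^50=977
  976^51=41  976^52=685  976^53=996  976^54=514  976^55=991
  976^56=949  976^57=351  976^58=290  976^59=282  976^60=978
  976^61=1017  976^62=813  976^63=490  976^64=953  976^65=3
  976^66=802
Found 802 at exponent 66.

66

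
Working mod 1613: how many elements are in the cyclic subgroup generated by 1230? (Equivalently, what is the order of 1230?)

The order of 1230 must divide p − 1 = 1612 = 2^2 · 13 · 31.
Divisors: 1, 2, 4, 13, 26, 31, 52, 62, 124, 403, 806, 1612.
Check each in increasing order: 1230^1 ≡ 1230;  1230^2 ≡ 1519;  1230^4 ≡ 771;  1230^13 ≡ 695;  1230^26 ≡ 738;  1230^31 ≡ 1357;  1230^52 ≡ 1063;  1230^62 ≡ 1016;  1230^124 ≡ 1549;  1230^403 ≡ 1612;  1230^806 ≡ 1.
Smallest exponent giving 1 is 806.

806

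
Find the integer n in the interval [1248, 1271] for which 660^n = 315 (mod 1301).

1253

Compute 660^1248 mod 1301 = 456, then multiply by 660 repeatedly:
  660^1248=456  660^1249=429  660^1250=823  660^1251=663  660^1252=444
  660^1253=315
Found 315 at exponent 1253.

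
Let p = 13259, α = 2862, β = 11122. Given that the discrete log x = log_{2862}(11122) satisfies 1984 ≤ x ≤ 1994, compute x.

Compute 2862^1984 mod 13259 = 11122, then multiply by 2862 repeatedly:
  2862^1984=11122
Found 11122 at exponent 1984.

1984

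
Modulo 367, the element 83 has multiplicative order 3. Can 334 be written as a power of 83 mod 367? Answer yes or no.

⟨83⟩ has order 3; its elements mod 367 are {1, 83, 283}.
334 is not in this set.

no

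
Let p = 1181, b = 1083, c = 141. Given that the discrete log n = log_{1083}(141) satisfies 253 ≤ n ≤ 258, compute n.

Compute 1083^253 mod 1181 = 141, then multiply by 1083 repeatedly:
  1083^253=141
Found 141 at exponent 253.

253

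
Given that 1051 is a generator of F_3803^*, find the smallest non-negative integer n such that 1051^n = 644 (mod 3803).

Baby-step giant-step with m = ceil(sqrt(3802)) = 62.
Baby table (1051^j mod 3803 for j=0..61):
  0:1  1:1051  2:1731  3:1447  4:3400  5:2383  6:2159  7:2521
  8:2683  9:1810  10:810  11:3241  12:2606  13:746  14:628  15:2109
  16:3213  17:3602  18:1717  19:1945  20:1984  21:1140  22:195  23:3386
  24:2881  25:743  26:1278  27:719  28:2675  29:1008  30:2174  31:3074
  32:2027  33:697  34:2371  35:956  36:764  37:531  38:2843  39:2638
  40:151  41:2778  42:2777  43:1726  44:3798  45:2351  46:2754  47:371
  48:2015  49:3297  50:614  51:2607  52:1797  53:2359  54:3556  55:2810
  56:2182  57:73  58:663  59:864  60:2950  61:1005
Giant step factor: 1051^(-62) ≡ 3702 (mod 3803).
Scan 644·3702^i mod 3803 for i = 0, 1, …:
  i=0: 644   i=1: 3410   i=2: 1663   i=3: 3172
  i=4: 2883   i=5: 1648   i=6: 884   i=7: 1988
  i=8: 771   i=9: 1992     …   i=19: 25
  i=20: 1278
Match at i=20, j=26: n = 20·62 + 26 = 1266.

1266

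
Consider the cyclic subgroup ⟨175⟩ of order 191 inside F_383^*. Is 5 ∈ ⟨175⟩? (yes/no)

no

5 ∈ ⟨175⟩ iff 5^191 ≡ 1 (mod 383), since |⟨175⟩| = 191.
5^191 mod 383 = 382.
Since 382 ≠ 1, 5 does not lie in the subgroup.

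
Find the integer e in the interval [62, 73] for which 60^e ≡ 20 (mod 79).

68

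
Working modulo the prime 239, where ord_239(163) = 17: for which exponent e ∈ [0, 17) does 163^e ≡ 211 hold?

10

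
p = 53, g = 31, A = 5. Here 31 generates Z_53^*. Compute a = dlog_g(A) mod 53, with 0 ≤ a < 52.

Baby-step giant-step with m = ceil(sqrt(52)) = 8.
Baby table (31^j mod 53 for j=0..7):
  0:1  1:31  2:7  3:5  4:49  5:35  6:25  7:33
Giant step factor: 31^(-8) ≡ 10 (mod 53).
Scan 5·10^i mod 53 for i = 0, 1, …:
  i=0: 5
Match at i=0, j=3: a = 0·8 + 3 = 3.

3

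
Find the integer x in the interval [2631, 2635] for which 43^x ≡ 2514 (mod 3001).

Compute 43^2631 mod 3001 = 2896, then multiply by 43 repeatedly:
  43^2631=2896  43^2632=1487  43^2633=920  43^2634=547  43^2635=2514
Found 2514 at exponent 2635.

2635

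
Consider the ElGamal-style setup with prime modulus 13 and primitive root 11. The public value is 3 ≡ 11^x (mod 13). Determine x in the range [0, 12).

4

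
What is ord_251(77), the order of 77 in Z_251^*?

250

The order of 77 must divide p − 1 = 250 = 2 · 5^3.
Divisors: 1, 2, 5, 10, 25, 50, 125, 250.
Check each in increasing order: 77^1 ≡ 77;  77^2 ≡ 156;  77^5 ≡ 157;  77^10 ≡ 51;  77^25 ≡ 231;  77^50 ≡ 149;  77^125 ≡ 250;  77^250 ≡ 1.
Smallest exponent giving 1 is 250.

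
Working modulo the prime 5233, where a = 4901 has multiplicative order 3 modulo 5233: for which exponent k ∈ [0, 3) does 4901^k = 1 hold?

Successive powers of 4901 modulo 5233:
  4901^0=1
So 4901^0 ≡ 1 (mod 5233), giving k = 0.

0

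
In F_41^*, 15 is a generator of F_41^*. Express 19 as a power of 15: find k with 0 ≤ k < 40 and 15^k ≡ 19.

Successive powers of 15 modulo 41:
  15^0=1  15^1=15  15^2=20  15^3=13  15^4=31  15^5=14
  15^6=5  15^7=34  15^8=18  15^9=24  15^10=32  15^11=29
  15^12=25  15^13=6  15^14=8  15^15=38  15^16=37  15^17=22
  15^18=2  15^19=30  15^20=40  15^21=26  15^22=21  15^23=28
  15^24=10  15^25=27  15^26=36  15^27=7  15^28=23  15^29=17
  15^30=9  15^31=12  15^32=16  15^33=35  15^34=33  15^35=3
  15^36=4  15^37=19
So 15^37 ≡ 19 (mod 41), giving k = 37.

37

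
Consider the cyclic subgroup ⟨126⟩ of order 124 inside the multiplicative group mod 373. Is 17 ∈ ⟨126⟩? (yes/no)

yes

17 ∈ ⟨126⟩ iff 17^124 ≡ 1 (mod 373), since |⟨126⟩| = 124.
17^124 mod 373 = 1.
Since 1 = 1, 17 lies in the subgroup.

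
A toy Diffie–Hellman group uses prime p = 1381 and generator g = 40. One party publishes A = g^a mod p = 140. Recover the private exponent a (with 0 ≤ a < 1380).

404

Baby-step giant-step with m = ceil(sqrt(1380)) = 38.
Baby table (40^j mod 1381 for j=0..37):
  0:1  1:40  2:219  3:474  4:1007  5:231  6:954  7:873
  8:395  9:609  10:883  11:795  12:37  13:99  14:1198  15:966
  16:1353  17:261  18:773  19:538  20:805  21:437  22:908  23:414
  24:1369  25:901  26:134  27:1217  28:345  29:1371  30:981  31:572
  32:784  33:978  34:452  35:127  36:937  37:193
Giant step factor: 40^(-38) ≡ 1320 (mod 1381).
Scan 140·1320^i mod 1381 for i = 0, 1, …:
  i=0: 140   i=1: 1127   i=2: 303   i=3: 851
  i=4: 567   i=5: 1319   i=6: 1020   i=7: 1306
  i=8: 432   i=9: 1268   i=10: 1369
Match at i=10, j=24: a = 10·38 + 24 = 404.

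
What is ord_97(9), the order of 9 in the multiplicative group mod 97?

The order of 9 must divide p − 1 = 96 = 2^5 · 3.
Divisors: 1, 2, 3, 4, 6, 8, 12, 16, 24, 32, 48, 96.
Check each in increasing order: 9^1 ≡ 9;  9^2 ≡ 81;  9^3 ≡ 50;  9^4 ≡ 62;  9^6 ≡ 75;  9^8 ≡ 61;  9^12 ≡ 96;  9^16 ≡ 35;  9^24 ≡ 1.
Smallest exponent giving 1 is 24.

24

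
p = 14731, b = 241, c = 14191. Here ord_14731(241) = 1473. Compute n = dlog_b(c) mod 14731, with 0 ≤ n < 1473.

691

Baby-step giant-step with m = ceil(sqrt(1473)) = 39.
Baby table (241^j mod 14731 for j=0..38):
  0:1  1:241  2:13888  3:3071  4:3561  5:3803  6:3201  7:5429
  8:12061  9:4694  10:11698  11:5597  12:8356  13:10380  14:12041  15:14605
  16:13827  17:3101  18:10791  19:7975  20:6945  21:9142  22:8303  23:12338
  24:12527  25:13883  26:1866  27:7776  28:3179  29:127  30:1145  31:10787
  32:7011  33:10317  34:11589  35:8790  36:11857  37:14454  38:6898
Giant step factor: 241^(-39) ≡ 10996 (mod 14731).
Scan 14191·10996^i mod 14731 for i = 0, 1, …:
  i=0: 14191   i=1: 13484   i=2: 2549   i=3: 10442
  i=4: 6818   i=5: 4669   i=6: 2789   i=7: 12633
  i=8: 13869   i=9: 8212     …   i=16: 6917
  i=17: 3179
Match at i=17, j=28: n = 17·39 + 28 = 691.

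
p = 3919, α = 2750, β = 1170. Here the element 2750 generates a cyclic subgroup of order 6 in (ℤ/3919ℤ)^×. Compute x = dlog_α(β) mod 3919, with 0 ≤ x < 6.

Successive powers of 2750 modulo 3919:
  2750^0=1  2750^1=2750  2750^2=2749  2750^3=3918  2750^4=1169  2750^5=1170
So 2750^5 ≡ 1170 (mod 3919), giving x = 5.

5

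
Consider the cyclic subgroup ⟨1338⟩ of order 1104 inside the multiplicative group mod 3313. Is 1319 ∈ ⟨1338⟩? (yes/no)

no

1319 ∈ ⟨1338⟩ iff 1319^1104 ≡ 1 (mod 3313), since |⟨1338⟩| = 1104.
1319^1104 mod 3313 = 2189.
Since 2189 ≠ 1, 1319 does not lie in the subgroup.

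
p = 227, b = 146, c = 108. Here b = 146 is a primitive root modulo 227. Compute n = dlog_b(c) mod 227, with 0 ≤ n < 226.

Baby-step giant-step with m = ceil(sqrt(226)) = 16.
Baby table (146^j mod 227 for j=0..15):
  0:1  1:146  2:205  3:193  4:30  5:67  6:21  7:115
  8:219  9:194  10:176  11:45  12:214  13:145  14:59  15:215
Giant step factor: 146^(-16) ≡ 188 (mod 227).
Scan 108·188^i mod 227 for i = 0, 1, …:
  i=0: 108   i=1: 101   i=2: 147   i=3: 169
  i=4: 219
Match at i=4, j=8: n = 4·16 + 8 = 72.

72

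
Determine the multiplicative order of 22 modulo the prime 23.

2

The order of 22 must divide p − 1 = 22 = 2 · 11.
Divisors: 1, 2, 11, 22.
Check each in increasing order: 22^1 ≡ 22;  22^2 ≡ 1.
Smallest exponent giving 1 is 2.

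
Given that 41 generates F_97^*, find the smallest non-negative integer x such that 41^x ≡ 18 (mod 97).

54

Baby-step giant-step with m = ceil(sqrt(96)) = 10.
Baby table (41^j mod 97 for j=0..9):
  0:1  1:41  2:32  3:51  4:54  5:80  6:79  7:38
  8:6  9:52
Giant step factor: 41^(-10) ≡ 48 (mod 97).
Scan 18·48^i mod 97 for i = 0, 1, …:
  i=0: 18   i=1: 88   i=2: 53   i=3: 22
  i=4: 86   i=5: 54
Match at i=5, j=4: x = 5·10 + 4 = 54.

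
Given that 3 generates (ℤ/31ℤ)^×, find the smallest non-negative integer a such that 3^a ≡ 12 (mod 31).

Successive powers of 3 modulo 31:
  3^0=1  3^1=3  3^2=9  3^3=27  3^4=19  3^5=26
  3^6=16  3^7=17  3^8=20  3^9=29  3^10=25  3^11=13
  3^12=8  3^13=24  3^14=10  3^15=30  3^16=28  3^17=22
  3^18=4  3^19=12
So 3^19 ≡ 12 (mod 31), giving a = 19.

19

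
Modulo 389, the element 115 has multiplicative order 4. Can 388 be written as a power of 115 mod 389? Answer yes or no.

388 ∈ ⟨115⟩ iff 388^4 ≡ 1 (mod 389), since |⟨115⟩| = 4.
388^4 mod 389 = 1.
Since 1 = 1, 388 lies in the subgroup.

yes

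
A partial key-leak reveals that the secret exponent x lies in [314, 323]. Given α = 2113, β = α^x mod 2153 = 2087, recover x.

Compute 2113^314 mod 2153 = 1607, then multiply by 2113 repeatedly:
  2113^314=1607  2113^315=310  2113^316=518  2113^317=810  2113^318=2048
  2113^319=2047  2113^320=2087
Found 2087 at exponent 320.

320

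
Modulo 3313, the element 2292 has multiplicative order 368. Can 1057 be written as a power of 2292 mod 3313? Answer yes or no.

yes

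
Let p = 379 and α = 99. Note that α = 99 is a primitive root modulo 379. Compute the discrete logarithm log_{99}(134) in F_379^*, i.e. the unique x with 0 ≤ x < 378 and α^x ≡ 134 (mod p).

377

Baby-step giant-step with m = ceil(sqrt(378)) = 20.
Baby table (99^j mod 379 for j=0..19):
  0:1  1:99  2:326  3:59  4:156  5:284  6:70  7:108
  8:80  9:340  10:308  11:172  12:352  13:359  14:294  15:302
  16:336  17:291  18:5  19:116
Giant step factor: 99^(-20) ≡ 256 (mod 379).
Scan 134·256^i mod 379 for i = 0, 1, …:
  i=0: 134   i=1: 194   i=2: 15   i=3: 50
  i=4: 293   i=5: 345   i=6: 13   i=7: 296
  i=8: 355   i=9: 299     …   i=17: 201
  i=18: 291
Match at i=18, j=17: x = 18·20 + 17 = 377.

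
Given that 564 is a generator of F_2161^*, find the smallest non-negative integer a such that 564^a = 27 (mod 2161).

Baby-step giant-step with m = ceil(sqrt(2160)) = 47.
Baby table (564^j mod 2161 for j=0..46):
  0:1  1:564  2:429  3:2085  4:356  5:1972  6:1454  7:1037
  8:1398  9:1868  10:1145  11:1802  12:658  13:1581  14:1352  15:1856
  16:860  17:976  18:1570  19:1631  20:1459  21:1696  22:1382  23:1488
  24:764  25:857  26:1445  27:283  28:1859  29:391  30:102  31:1342
  32:538  33:892  34:1736  35:171  36:1360  37:2046  38:2131  39:368
  40:96  41:119  42:125  43:1348  44:1761  45:1305  46:1280
Giant step factor: 564^(-47) ≡ 2087 (mod 2161).
Scan 27·2087^i mod 2161 for i = 0, 1, …:
  i=0: 27   i=1: 163   i=2: 904   i=3: 95
  i=4: 1614   i=5: 1580   i=6: 1935   i=7: 1597
  i=8: 677   i=9: 1766     …   i=29: 146
  i=30: 1
Match at i=30, j=0: a = 30·47 + 0 = 1410.

1410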